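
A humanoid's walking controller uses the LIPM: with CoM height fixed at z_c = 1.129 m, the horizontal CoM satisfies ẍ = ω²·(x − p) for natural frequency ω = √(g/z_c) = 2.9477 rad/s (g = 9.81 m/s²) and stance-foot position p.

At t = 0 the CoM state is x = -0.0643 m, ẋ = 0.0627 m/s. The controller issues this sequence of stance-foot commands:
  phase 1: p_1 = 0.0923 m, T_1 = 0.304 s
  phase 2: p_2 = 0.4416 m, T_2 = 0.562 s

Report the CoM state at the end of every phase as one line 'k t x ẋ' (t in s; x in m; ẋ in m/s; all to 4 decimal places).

phase 1: p=0.0923, T=0.304, ωT=0.896101, cosh=1.429095, sinh=1.020937; start (x,ẋ)=(-0.064300, 0.062700) → end (x,ẋ)=(-0.109780, -0.381670)
phase 2: p=0.4416, T=0.562, ωT=1.656607, cosh=2.716142, sinh=2.525357; start (x,ẋ)=(-0.109780, -0.381670) → end (x,ẋ)=(-1.383011, -5.141140)

1 0.3040 -0.1098 -0.3817
2 0.8660 -1.3830 -5.1411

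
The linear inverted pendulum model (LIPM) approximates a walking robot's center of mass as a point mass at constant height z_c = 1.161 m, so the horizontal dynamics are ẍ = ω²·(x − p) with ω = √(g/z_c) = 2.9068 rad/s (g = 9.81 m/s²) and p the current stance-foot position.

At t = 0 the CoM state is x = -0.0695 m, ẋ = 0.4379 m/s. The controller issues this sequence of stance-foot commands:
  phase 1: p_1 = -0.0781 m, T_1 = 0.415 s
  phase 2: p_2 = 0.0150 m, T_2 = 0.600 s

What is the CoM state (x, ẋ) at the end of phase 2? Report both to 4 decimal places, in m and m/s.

x = 1.2587, ẋ = 3.6842

phase 1: p=-0.0781, T=0.415, ωT=1.206322, cosh=1.820235, sinh=1.520939; start (x,ẋ)=(-0.069500, 0.437900) → end (x,ẋ)=(0.166678, 0.835102)
phase 2: p=0.0150, T=0.600, ωT=1.744080, cosh=2.947721, sinh=2.772915; start (x,ẋ)=(0.166678, 0.835102) → end (x,ẋ)=(1.258744, 3.684223)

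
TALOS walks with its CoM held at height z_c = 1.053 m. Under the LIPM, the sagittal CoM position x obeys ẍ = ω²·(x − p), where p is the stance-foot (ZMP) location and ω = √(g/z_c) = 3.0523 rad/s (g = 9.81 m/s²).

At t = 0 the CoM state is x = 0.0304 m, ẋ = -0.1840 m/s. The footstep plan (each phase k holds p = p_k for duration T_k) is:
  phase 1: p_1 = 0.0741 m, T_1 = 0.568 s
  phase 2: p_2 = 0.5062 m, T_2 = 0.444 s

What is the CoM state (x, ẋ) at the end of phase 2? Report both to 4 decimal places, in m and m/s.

x = -1.5283, ẋ = -5.8720

phase 1: p=0.0741, T=0.568, ωT=1.733706, cosh=2.919114, sinh=2.742485; start (x,ẋ)=(0.030400, -0.184000) → end (x,ẋ)=(-0.218789, -0.902925)
phase 2: p=0.5062, T=0.444, ωT=1.355221, cosh=2.067754, sinh=1.809864; start (x,ẋ)=(-0.218789, -0.902925) → end (x,ẋ)=(-1.528289, -5.872045)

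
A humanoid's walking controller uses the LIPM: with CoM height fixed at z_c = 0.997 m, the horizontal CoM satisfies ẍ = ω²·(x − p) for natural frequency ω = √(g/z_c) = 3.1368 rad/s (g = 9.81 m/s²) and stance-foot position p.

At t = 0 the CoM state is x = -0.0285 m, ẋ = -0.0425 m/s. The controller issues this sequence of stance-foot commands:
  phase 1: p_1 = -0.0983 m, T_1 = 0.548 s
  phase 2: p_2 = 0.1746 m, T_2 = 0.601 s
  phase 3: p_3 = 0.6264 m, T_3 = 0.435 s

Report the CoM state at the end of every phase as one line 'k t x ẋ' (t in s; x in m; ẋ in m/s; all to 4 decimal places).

phase 1: p=-0.0983, T=0.548, ωT=1.718966, cosh=2.879005, sinh=2.699754; start (x,ẋ)=(-0.028500, -0.042500) → end (x,ẋ)=(0.066076, 0.468750)
phase 2: p=0.1746, T=0.601, ωT=1.885217, cosh=3.369789, sinh=3.217993; start (x,ẋ)=(0.066076, 0.468750) → end (x,ẋ)=(0.289780, 0.484125)
phase 3: p=0.6264, T=0.435, ωT=1.364508, cosh=2.084652, sinh=1.829145; start (x,ẋ)=(0.289780, 0.484125) → end (x,ẋ)=(0.206970, -0.922180)

1 0.5480 0.0661 0.4687
2 1.1490 0.2898 0.4841
3 1.5840 0.2070 -0.9222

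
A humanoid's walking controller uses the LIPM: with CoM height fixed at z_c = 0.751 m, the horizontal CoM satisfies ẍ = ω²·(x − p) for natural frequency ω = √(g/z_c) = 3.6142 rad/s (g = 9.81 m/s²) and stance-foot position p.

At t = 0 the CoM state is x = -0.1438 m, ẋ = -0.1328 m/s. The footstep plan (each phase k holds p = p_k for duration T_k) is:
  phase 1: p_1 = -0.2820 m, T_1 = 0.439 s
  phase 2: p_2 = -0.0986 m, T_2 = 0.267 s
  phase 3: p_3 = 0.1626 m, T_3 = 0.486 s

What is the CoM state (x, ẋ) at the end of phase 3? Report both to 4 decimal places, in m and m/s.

phase 1: p=-0.2820, T=0.439, ωT=1.586634, cosh=2.545941, sinh=2.341328; start (x,ẋ)=(-0.143800, -0.132800) → end (x,ẋ)=(-0.016181, 0.831351)
phase 2: p=-0.0986, T=0.267, ωT=0.964991, cosh=1.502876, sinh=1.121889; start (x,ẋ)=(-0.016181, 0.831351) → end (x,ẋ)=(0.283327, 1.583607)
phase 3: p=0.1626, T=0.486, ωT=1.756501, cosh=2.982392, sinh=2.809744; start (x,ẋ)=(0.283327, 1.583607) → end (x,ẋ)=(1.753780, 5.948918)

x = 1.7538, ẋ = 5.9489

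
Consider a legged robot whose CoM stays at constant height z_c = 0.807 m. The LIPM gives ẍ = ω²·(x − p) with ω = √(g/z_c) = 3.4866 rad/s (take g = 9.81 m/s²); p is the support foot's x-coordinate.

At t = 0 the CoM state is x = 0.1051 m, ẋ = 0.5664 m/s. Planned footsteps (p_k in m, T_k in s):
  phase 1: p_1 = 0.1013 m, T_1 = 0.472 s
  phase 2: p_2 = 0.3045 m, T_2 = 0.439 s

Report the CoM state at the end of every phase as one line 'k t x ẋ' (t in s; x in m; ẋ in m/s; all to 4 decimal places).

1 0.4720 0.5170 1.5559
2 0.9110 1.8012 5.3948

phase 1: p=0.1013, T=0.472, ωT=1.645675, cosh=2.688696, sinh=2.495814; start (x,ẋ)=(0.105100, 0.566400) → end (x,ẋ)=(0.516963, 1.555945)
phase 2: p=0.3045, T=0.439, ωT=1.530617, cosh=2.418715, sinh=2.202313; start (x,ẋ)=(0.516963, 1.555945) → end (x,ẋ)=(1.801202, 5.394805)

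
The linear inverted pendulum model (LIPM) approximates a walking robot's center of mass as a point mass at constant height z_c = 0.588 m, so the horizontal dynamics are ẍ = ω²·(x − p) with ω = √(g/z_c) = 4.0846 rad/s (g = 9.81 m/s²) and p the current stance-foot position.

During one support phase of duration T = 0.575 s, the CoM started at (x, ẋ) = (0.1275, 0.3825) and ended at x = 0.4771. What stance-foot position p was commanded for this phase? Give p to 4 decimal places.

p = 0.1593

ωT = 4.0846·0.575 = 2.348645; cosh(ωT) = 5.283435, sinh(ωT) = 5.187936
x(T) = p + (x₀−p)·cosh(ωT) + (ẋ₀/ω)·sinh(ωT) ⇒ p·(1 − cosh) = x(T) − x₀·cosh − (ẋ₀/ω)·sinh
numerator   = 0.4771 − (0.1275)·5.283435 − (0.3825/4.0846)·5.187936 = -0.682359
denominator = 1 − 5.283435 = -4.283435
p = -0.682359 / -4.283435 = 0.1593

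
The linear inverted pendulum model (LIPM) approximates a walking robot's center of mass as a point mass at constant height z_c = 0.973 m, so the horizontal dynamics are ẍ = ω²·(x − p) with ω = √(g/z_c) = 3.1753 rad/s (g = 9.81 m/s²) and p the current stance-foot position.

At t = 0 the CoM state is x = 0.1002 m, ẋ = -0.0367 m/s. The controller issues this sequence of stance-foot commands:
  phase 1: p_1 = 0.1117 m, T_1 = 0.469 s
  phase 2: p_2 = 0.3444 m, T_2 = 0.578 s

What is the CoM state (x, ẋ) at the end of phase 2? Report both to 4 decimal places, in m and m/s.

phase 1: p=0.1117, T=0.469, ωT=1.489216, cosh=2.329583, sinh=2.104034; start (x,ẋ)=(0.100200, -0.036700) → end (x,ẋ)=(0.060591, -0.162326)
phase 2: p=0.3444, T=0.578, ωT=1.835323, cosh=3.213361, sinh=3.053799; start (x,ẋ)=(0.060591, -0.162326) → end (x,ẋ)=(-0.723695, -3.273628)

x = -0.7237, ẋ = -3.2736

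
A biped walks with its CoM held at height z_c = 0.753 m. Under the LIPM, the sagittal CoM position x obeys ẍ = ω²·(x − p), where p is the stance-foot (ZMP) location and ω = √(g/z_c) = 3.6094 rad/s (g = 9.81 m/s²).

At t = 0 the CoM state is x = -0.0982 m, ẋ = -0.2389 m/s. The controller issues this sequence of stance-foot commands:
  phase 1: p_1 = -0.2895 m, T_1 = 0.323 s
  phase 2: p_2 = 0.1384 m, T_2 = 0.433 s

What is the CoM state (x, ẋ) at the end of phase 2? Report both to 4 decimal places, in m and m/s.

x = 0.0388, ẋ = -0.0965

phase 1: p=-0.2895, T=0.323, ωT=1.165836, cosh=1.760133, sinh=1.448471; start (x,ẋ)=(-0.098200, -0.238900) → end (x,ẋ)=(-0.048658, 0.579642)
phase 2: p=0.1384, T=0.433, ωT=1.562870, cosh=2.491017, sinh=2.281483; start (x,ẋ)=(-0.048658, 0.579642) → end (x,ẋ)=(0.038823, -0.096487)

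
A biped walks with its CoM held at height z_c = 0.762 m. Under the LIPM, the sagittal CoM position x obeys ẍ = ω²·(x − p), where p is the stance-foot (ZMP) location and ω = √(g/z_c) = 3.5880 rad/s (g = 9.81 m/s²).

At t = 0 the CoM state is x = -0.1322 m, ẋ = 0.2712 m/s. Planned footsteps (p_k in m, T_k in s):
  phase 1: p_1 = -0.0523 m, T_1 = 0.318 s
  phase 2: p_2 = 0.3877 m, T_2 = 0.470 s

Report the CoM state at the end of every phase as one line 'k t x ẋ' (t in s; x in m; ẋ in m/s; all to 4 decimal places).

phase 1: p=-0.0523, T=0.318, ωT=1.140984, cosh=1.724676, sinh=1.405171; start (x,ẋ)=(-0.132200, 0.271200) → end (x,ẋ)=(-0.083891, 0.064896)
phase 2: p=0.3877, T=0.470, ωT=1.686360, cosh=2.792491, sinh=2.607299; start (x,ẋ)=(-0.083891, 0.064896) → end (x,ẋ)=(-0.882057, -4.230510)

1 0.3180 -0.0839 0.0649
2 0.7880 -0.8821 -4.2305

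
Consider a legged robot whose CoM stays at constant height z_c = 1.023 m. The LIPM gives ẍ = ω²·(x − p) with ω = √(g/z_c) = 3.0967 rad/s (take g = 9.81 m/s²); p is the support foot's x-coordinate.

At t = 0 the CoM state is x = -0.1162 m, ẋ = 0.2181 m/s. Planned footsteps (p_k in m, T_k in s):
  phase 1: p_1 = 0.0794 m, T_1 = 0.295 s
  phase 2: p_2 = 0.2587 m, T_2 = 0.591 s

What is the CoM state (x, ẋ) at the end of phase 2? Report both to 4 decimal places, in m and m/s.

x = -1.2960, ẋ = -4.6724

phase 1: p=0.0794, T=0.295, ωT=0.913526, cosh=1.447103, sinh=1.045996; start (x,ẋ)=(-0.116200, 0.218100) → end (x,ẋ)=(-0.129984, -0.317962)
phase 2: p=0.2587, T=0.591, ωT=1.830150, cosh=3.197605, sinh=3.037215; start (x,ẋ)=(-0.129984, -0.317962) → end (x,ẋ)=(-1.296012, -4.672423)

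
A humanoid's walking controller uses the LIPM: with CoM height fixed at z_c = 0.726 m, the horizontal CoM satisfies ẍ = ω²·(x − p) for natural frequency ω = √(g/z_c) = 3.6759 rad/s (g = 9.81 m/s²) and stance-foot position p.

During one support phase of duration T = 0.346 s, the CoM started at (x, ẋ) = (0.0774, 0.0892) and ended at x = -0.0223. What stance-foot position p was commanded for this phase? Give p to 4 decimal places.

ωT = 3.6759·0.346 = 1.271861; cosh(ωT) = 1.923898, sinh(ωT) = 1.643589
x(T) = p + (x₀−p)·cosh(ωT) + (ẋ₀/ω)·sinh(ωT) ⇒ p·(1 − cosh) = x(T) − x₀·cosh − (ẋ₀/ω)·sinh
numerator   = -0.0223 − (0.0774)·1.923898 − (0.0892/3.6759)·1.643589 = -0.211093
denominator = 1 − 1.923898 = -0.923898
p = -0.211093 / -0.923898 = 0.2285

p = 0.2285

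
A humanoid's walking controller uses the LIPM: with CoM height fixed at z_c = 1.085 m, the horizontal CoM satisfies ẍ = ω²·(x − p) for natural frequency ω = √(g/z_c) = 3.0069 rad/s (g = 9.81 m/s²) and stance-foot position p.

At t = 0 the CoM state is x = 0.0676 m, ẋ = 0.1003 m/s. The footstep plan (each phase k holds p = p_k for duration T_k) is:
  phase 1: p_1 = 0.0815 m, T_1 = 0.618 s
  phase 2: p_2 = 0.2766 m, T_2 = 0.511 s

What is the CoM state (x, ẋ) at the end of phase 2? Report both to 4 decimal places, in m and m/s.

x = 0.0914, ẋ = -0.4260

phase 1: p=0.0815, T=0.618, ωT=1.858264, cosh=3.284270, sinh=3.128327; start (x,ẋ)=(0.067600, 0.100300) → end (x,ẋ)=(0.140199, 0.198661)
phase 2: p=0.2766, T=0.511, ωT=1.536526, cosh=2.431770, sinh=2.216643; start (x,ẋ)=(0.140199, 0.198661) → end (x,ẋ)=(0.091354, -0.426045)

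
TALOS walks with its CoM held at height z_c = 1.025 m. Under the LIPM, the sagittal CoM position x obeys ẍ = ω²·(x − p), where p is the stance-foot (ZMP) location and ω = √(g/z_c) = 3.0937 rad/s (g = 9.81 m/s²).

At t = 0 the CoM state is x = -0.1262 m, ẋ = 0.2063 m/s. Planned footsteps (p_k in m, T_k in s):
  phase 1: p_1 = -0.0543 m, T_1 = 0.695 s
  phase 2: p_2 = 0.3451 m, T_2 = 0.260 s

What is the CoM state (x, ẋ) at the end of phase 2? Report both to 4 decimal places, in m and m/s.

x = -0.2443, ẋ = -1.2483

phase 1: p=-0.0543, T=0.695, ωT=2.150122, cosh=4.351186, sinh=4.234716; start (x,ẋ)=(-0.126200, 0.206300) → end (x,ẋ)=(-0.084763, -0.044308)
phase 2: p=0.3451, T=0.260, ωT=0.804362, cosh=1.341322, sinh=0.893948; start (x,ẋ)=(-0.084763, -0.044308) → end (x,ẋ)=(-0.244287, -1.248263)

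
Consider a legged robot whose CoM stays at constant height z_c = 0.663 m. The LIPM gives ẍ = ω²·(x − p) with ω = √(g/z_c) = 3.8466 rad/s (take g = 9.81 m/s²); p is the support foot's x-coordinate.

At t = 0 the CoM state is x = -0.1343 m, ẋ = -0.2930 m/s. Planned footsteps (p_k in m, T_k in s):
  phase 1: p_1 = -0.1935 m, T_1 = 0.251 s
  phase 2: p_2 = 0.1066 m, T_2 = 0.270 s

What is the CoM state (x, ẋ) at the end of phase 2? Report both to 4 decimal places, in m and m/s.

phase 1: p=-0.1935, T=0.251, ωT=0.965497, cosh=1.503443, sinh=1.122649; start (x,ẋ)=(-0.134300, -0.293000) → end (x,ẋ)=(-0.190010, -0.184861)
phase 2: p=0.1066, T=0.270, ωT=1.038582, cosh=1.589582, sinh=1.235626; start (x,ẋ)=(-0.190010, -0.184861) → end (x,ẋ)=(-0.424267, -1.703624)

x = -0.4243, ẋ = -1.7036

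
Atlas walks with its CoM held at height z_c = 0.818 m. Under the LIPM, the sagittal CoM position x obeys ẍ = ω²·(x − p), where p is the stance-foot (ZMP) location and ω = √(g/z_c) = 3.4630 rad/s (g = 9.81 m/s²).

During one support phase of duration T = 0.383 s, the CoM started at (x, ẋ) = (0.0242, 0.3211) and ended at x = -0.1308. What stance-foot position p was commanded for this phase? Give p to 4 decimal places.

ωT = 3.4630·0.383 = 1.326329; cosh(ωT) = 2.016319, sinh(ωT) = 1.750869
x(T) = p + (x₀−p)·cosh(ωT) + (ẋ₀/ω)·sinh(ωT) ⇒ p·(1 − cosh) = x(T) − x₀·cosh − (ẋ₀/ω)·sinh
numerator   = -0.1308 − (0.0242)·2.016319 − (0.3211/3.4630)·1.750869 = -0.341941
denominator = 1 − 2.016319 = -1.016319
p = -0.341941 / -1.016319 = 0.3365

p = 0.3365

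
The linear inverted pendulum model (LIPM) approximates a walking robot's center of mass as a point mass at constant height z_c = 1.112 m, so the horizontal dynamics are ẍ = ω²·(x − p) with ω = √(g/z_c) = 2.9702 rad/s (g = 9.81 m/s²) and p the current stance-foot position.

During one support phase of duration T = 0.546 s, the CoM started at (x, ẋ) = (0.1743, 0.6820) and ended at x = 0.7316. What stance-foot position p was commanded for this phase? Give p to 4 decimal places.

ωT = 2.9702·0.546 = 1.621729; cosh(ωT) = 2.629696, sinh(ωT) = 2.432139
x(T) = p + (x₀−p)·cosh(ωT) + (ẋ₀/ω)·sinh(ωT) ⇒ p·(1 − cosh) = x(T) − x₀·cosh − (ẋ₀/ω)·sinh
numerator   = 0.7316 − (0.1743)·2.629696 − (0.6820/2.9702)·2.432139 = -0.285210
denominator = 1 − 2.629696 = -1.629696
p = -0.285210 / -1.629696 = 0.1750

p = 0.1750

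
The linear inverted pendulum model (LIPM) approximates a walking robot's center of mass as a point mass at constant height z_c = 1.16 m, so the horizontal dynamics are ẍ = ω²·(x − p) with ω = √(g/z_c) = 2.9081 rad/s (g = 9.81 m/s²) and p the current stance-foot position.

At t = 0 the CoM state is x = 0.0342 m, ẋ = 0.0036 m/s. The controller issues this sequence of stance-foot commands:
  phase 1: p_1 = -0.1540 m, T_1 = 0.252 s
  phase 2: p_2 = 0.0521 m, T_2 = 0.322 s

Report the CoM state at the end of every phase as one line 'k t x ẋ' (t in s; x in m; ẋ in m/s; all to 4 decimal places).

1 0.2520 0.0880 0.4426
2 0.5740 0.2692 0.7640

phase 1: p=-0.1540, T=0.252, ωT=0.732841, cosh=1.280763, sinh=0.800221; start (x,ẋ)=(0.034200, 0.003600) → end (x,ẋ)=(0.088030, 0.442576)
phase 2: p=0.0521, T=0.322, ωT=0.936408, cosh=1.471418, sinh=1.079385; start (x,ẋ)=(0.088030, 0.442576) → end (x,ẋ)=(0.269237, 0.763997)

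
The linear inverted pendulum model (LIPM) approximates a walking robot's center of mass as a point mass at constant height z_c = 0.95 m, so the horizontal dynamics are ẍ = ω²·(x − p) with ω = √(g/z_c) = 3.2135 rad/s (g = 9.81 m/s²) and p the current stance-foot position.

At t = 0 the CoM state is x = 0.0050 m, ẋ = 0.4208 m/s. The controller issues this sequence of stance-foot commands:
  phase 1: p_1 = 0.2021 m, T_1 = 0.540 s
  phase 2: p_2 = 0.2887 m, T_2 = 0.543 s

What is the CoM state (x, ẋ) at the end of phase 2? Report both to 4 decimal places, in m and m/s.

phase 1: p=0.2021, T=0.540, ωT=1.735290, cosh=2.923461, sinh=2.747111; start (x,ẋ)=(0.005000, 0.420800) → end (x,ẋ)=(-0.014387, -0.509776)
phase 2: p=0.2887, T=0.543, ωT=1.744930, cosh=2.950080, sinh=2.775423; start (x,ẋ)=(-0.014387, -0.509776) → end (x,ẋ)=(-1.045711, -4.207054)

x = -1.0457, ẋ = -4.2071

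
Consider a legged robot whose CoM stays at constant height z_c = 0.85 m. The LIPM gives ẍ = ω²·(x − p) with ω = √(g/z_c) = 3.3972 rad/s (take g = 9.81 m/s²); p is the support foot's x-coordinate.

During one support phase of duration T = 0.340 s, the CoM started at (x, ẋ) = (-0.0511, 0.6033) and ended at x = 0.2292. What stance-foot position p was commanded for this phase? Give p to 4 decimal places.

ωT = 3.3972·0.340 = 1.155048; cosh(ωT) = 1.744609, sinh(ωT) = 1.429567
x(T) = p + (x₀−p)·cosh(ωT) + (ẋ₀/ω)·sinh(ωT) ⇒ p·(1 − cosh) = x(T) − x₀·cosh − (ẋ₀/ω)·sinh
numerator   = 0.2292 − (-0.0511)·1.744609 − (0.6033/3.3972)·1.429567 = 0.064476
denominator = 1 − 1.744609 = -0.744609
p = 0.064476 / -0.744609 = -0.0866

p = -0.0866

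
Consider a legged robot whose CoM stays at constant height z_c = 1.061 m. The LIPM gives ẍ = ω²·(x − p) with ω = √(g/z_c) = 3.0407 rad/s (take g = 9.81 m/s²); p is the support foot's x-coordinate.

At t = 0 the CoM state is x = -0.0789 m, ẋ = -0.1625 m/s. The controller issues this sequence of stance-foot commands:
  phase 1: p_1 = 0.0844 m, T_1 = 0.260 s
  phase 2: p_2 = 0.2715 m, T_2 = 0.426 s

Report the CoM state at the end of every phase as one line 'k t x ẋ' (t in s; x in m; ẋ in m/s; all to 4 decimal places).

1 0.2600 -0.1794 -0.6507
2 0.6860 -0.9752 -3.5936

phase 1: p=0.0844, T=0.260, ωT=0.790582, cosh=1.329130, sinh=0.875549; start (x,ẋ)=(-0.078900, -0.162500) → end (x,ẋ)=(-0.179438, -0.650734)
phase 2: p=0.2715, T=0.426, ωT=1.295338, cosh=1.963018, sinh=1.689213; start (x,ẋ)=(-0.179438, -0.650734) → end (x,ẋ)=(-0.975204, -3.593595)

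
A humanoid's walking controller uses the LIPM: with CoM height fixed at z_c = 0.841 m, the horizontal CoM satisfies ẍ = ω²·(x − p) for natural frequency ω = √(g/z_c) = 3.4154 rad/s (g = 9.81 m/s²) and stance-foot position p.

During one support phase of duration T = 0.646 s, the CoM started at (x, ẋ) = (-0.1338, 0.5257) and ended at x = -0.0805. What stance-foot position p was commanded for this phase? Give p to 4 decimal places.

p = 0.0434

ωT = 3.4154·0.646 = 2.206348; cosh(ωT) = 4.596296, sinh(ωT) = 4.486194
x(T) = p + (x₀−p)·cosh(ωT) + (ẋ₀/ω)·sinh(ωT) ⇒ p·(1 − cosh) = x(T) − x₀·cosh − (ẋ₀/ω)·sinh
numerator   = -0.0805 − (-0.1338)·4.596296 − (0.5257/3.4154)·4.486194 = -0.156033
denominator = 1 − 4.596296 = -3.596296
p = -0.156033 / -3.596296 = 0.0434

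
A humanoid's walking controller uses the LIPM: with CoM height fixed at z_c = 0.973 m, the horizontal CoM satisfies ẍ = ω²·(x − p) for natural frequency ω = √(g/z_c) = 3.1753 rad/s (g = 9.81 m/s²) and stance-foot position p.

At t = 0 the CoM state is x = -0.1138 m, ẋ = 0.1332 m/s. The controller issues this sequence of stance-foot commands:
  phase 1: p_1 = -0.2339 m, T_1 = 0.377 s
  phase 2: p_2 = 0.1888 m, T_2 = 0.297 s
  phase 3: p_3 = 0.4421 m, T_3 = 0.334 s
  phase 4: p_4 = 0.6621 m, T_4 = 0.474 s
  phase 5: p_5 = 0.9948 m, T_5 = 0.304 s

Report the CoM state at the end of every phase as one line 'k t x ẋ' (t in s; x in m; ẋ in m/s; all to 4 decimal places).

1 0.3770 0.0461 0.8142
2 0.6740 0.2571 0.7105
3 1.0080 0.4274 0.4026
4 1.4820 0.3789 -0.6444
5 1.7860 -0.1588 -3.1636

phase 1: p=-0.2339, T=0.377, ωT=1.197088, cosh=1.806268, sinh=1.504195; start (x,ẋ)=(-0.113800, 0.133200) → end (x,ẋ)=(0.046132, 0.814225)
phase 2: p=0.1888, T=0.297, ωT=0.943064, cosh=1.478635, sinh=1.089202; start (x,ẋ)=(0.046132, 0.814225) → end (x,ẋ)=(0.257144, 0.710518)
phase 3: p=0.4421, T=0.334, ωT=1.060550, cosh=1.617112, sinh=1.270847; start (x,ẋ)=(0.257144, 0.710518) → end (x,ẋ)=(0.427376, 0.402632)
phase 4: p=0.6621, T=0.474, ωT=1.505092, cosh=2.363283, sinh=2.141286; start (x,ẋ)=(0.427376, 0.402632) → end (x,ẋ)=(0.378898, -0.644410)
phase 5: p=0.9948, T=0.304, ωT=0.965291, cosh=1.503212, sinh=1.122340; start (x,ẋ)=(0.378898, -0.644410) → end (x,ẋ)=(-0.158805, -3.163617)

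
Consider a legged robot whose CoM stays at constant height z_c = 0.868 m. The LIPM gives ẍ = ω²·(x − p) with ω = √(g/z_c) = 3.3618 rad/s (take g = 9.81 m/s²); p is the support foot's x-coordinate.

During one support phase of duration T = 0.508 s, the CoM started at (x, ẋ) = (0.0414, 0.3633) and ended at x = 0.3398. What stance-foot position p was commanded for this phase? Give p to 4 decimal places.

ωT = 3.3618·0.508 = 1.707794; cosh(ωT) = 2.849023, sinh(ωT) = 2.667758
x(T) = p + (x₀−p)·cosh(ωT) + (ẋ₀/ω)·sinh(ωT) ⇒ p·(1 − cosh) = x(T) − x₀·cosh − (ẋ₀/ω)·sinh
numerator   = 0.3398 − (0.0414)·2.849023 − (0.3633/3.3618)·2.667758 = -0.066446
denominator = 1 − 2.849023 = -1.849023
p = -0.066446 / -1.849023 = 0.0359

p = 0.0359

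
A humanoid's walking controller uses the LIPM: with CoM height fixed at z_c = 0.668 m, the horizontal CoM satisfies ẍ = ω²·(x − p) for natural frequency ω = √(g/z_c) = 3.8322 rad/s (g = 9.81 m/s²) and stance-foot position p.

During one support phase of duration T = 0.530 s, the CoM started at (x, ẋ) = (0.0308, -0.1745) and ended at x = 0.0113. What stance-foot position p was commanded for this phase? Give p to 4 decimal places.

ωT = 3.8322·0.530 = 2.031066; cosh(ωT) = 3.876701, sinh(ωT) = 3.745506
x(T) = p + (x₀−p)·cosh(ωT) + (ẋ₀/ω)·sinh(ωT) ⇒ p·(1 − cosh) = x(T) − x₀·cosh − (ẋ₀/ω)·sinh
numerator   = 0.0113 − (0.0308)·3.876701 − (-0.1745/3.8322)·3.745506 = 0.062450
denominator = 1 − 3.876701 = -2.876701
p = 0.062450 / -2.876701 = -0.0217

p = -0.0217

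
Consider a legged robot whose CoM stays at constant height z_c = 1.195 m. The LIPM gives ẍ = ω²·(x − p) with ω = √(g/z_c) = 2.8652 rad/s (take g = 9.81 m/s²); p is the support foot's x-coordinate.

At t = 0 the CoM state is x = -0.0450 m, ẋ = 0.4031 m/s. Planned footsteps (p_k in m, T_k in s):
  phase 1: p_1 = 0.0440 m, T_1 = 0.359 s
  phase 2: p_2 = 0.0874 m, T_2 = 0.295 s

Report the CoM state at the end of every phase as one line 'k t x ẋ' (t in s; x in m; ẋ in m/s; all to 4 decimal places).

1 0.3590 0.0752 0.3248
2 0.6540 0.1782 0.4147

phase 1: p=0.0440, T=0.359, ωT=1.028607, cosh=1.577335, sinh=1.219831; start (x,ẋ)=(-0.045000, 0.403100) → end (x,ẋ)=(0.075233, 0.324764)
phase 2: p=0.0874, T=0.295, ωT=0.845234, cosh=1.378990, sinh=0.949533; start (x,ẋ)=(0.075233, 0.324764) → end (x,ẋ)=(0.178249, 0.414744)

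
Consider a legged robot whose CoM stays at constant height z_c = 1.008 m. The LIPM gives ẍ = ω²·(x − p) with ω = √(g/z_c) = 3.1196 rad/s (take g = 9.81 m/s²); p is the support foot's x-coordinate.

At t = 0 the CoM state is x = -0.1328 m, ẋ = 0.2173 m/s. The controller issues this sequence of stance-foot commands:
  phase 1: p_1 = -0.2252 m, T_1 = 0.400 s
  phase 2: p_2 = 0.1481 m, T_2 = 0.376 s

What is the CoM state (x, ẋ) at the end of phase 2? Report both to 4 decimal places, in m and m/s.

x = 0.4001, ẋ = 1.1404

phase 1: p=-0.2252, T=0.400, ωT=1.247840, cosh=1.884968, sinh=1.597844; start (x,ẋ)=(-0.132800, 0.217300) → end (x,ẋ)=(0.060271, 0.870184)
phase 2: p=0.1481, T=0.376, ωT=1.172970, cosh=1.770511, sinh=1.461064; start (x,ẋ)=(0.060271, 0.870184) → end (x,ẋ)=(0.400148, 1.140351)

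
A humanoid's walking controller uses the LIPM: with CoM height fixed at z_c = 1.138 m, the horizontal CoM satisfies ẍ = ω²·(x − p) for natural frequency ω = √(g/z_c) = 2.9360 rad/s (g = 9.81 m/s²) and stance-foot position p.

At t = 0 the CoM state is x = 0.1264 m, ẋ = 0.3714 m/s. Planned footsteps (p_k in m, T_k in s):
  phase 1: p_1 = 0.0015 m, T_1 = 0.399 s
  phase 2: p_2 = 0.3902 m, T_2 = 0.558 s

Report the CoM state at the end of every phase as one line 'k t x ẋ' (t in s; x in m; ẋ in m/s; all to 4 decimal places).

1 0.3990 0.4068 1.1916
2 0.9570 1.4395 3.3029

phase 1: p=0.0015, T=0.399, ωT=1.171464, cosh=1.768313, sinh=1.458400; start (x,ẋ)=(0.126400, 0.371400) → end (x,ẋ)=(0.406848, 1.191556)
phase 2: p=0.3902, T=0.558, ωT=1.638288, cosh=2.670332, sinh=2.476019; start (x,ẋ)=(0.406848, 1.191556) → end (x,ẋ)=(1.439532, 3.302874)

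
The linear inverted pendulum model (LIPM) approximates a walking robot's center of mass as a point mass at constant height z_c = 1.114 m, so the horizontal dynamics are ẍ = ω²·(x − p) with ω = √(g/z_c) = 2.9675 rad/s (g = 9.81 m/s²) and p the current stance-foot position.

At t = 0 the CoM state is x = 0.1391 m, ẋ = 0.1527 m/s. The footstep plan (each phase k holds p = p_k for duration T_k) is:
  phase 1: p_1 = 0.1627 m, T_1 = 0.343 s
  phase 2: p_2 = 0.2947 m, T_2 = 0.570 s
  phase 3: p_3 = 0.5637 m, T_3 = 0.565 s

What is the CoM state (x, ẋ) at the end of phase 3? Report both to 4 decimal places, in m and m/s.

phase 1: p=0.1627, T=0.343, ωT=1.017853, cosh=1.564308, sinh=1.202938; start (x,ẋ)=(0.139100, 0.152700) → end (x,ẋ)=(0.187682, 0.154624)
phase 2: p=0.2947, T=0.570, ωT=1.691475, cosh=2.805864, sinh=2.621616; start (x,ẋ)=(0.187682, 0.154624) → end (x,ẋ)=(0.131025, -0.398703)
phase 3: p=0.5637, T=0.565, ωT=1.676637, cosh=2.767273, sinh=2.580271; start (x,ẋ)=(0.131025, -0.398703) → end (x,ẋ)=(-0.980306, -4.416293)

x = -0.9803, ẋ = -4.4163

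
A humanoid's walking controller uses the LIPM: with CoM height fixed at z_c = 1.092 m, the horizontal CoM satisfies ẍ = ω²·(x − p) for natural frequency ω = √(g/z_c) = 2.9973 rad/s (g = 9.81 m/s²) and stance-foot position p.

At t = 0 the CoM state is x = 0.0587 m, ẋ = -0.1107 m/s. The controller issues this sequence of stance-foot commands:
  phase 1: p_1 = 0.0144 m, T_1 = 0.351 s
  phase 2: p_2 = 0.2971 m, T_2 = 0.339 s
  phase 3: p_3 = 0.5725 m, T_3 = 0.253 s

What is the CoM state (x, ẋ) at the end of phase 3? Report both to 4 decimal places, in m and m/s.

phase 1: p=0.0144, T=0.351, ωT=1.052052, cosh=1.606371, sinh=1.257151; start (x,ẋ)=(0.058700, -0.110700) → end (x,ẋ)=(0.039132, -0.010900)
phase 2: p=0.2971, T=0.339, ωT=1.016085, cosh=1.562184, sinh=1.200174; start (x,ẋ)=(0.039132, -0.010900) → end (x,ẋ)=(-0.110259, -0.945014)
phase 3: p=0.5725, T=0.253, ωT=0.758317, cosh=1.301567, sinh=0.833113; start (x,ẋ)=(-0.110259, -0.945014) → end (x,ẋ)=(-0.578827, -2.934909)

x = -0.5788, ẋ = -2.9349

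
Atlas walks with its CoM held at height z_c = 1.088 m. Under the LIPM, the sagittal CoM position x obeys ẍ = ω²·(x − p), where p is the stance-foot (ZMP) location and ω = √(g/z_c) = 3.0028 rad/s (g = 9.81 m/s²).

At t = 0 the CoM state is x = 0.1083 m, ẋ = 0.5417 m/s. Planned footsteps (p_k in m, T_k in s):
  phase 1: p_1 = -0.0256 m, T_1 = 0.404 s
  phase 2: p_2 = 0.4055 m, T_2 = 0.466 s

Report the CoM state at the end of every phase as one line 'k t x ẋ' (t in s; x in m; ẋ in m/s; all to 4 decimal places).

1 0.4040 0.4961 1.6082
2 0.8700 1.6194 3.9748

phase 1: p=-0.0256, T=0.404, ωT=1.213131, cosh=1.830633, sinh=1.533368; start (x,ẋ)=(0.108300, 0.541700) → end (x,ẋ)=(0.496139, 1.608183)
phase 2: p=0.4055, T=0.466, ωT=1.399305, cosh=2.149575, sinh=1.902807; start (x,ẋ)=(0.496139, 1.608183) → end (x,ẋ)=(1.619404, 3.974797)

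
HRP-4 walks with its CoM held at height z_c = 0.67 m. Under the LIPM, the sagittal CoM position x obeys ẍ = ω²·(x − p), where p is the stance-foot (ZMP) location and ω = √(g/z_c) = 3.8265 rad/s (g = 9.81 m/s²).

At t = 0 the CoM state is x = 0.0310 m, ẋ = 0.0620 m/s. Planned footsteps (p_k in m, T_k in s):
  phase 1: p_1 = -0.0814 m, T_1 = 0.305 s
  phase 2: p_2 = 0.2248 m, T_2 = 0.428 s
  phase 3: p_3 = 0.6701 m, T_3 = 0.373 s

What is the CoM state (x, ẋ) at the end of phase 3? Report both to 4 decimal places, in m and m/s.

phase 1: p=-0.0814, T=0.305, ωT=1.167082, cosh=1.761940, sinh=1.450666; start (x,ẋ)=(0.031000, 0.062000) → end (x,ẋ)=(0.140147, 0.733170)
phase 2: p=0.2248, T=0.428, ωT=1.637742, cosh=2.668980, sinh=2.474562; start (x,ẋ)=(0.140147, 0.733170) → end (x,ẋ)=(0.472997, 1.155243)
phase 3: p=0.6701, T=0.373, ωT=1.427284, cosh=2.203663, sinh=1.963704; start (x,ẋ)=(0.472997, 1.155243) → end (x,ẋ)=(0.828604, 1.064710)

x = 0.8286, ẋ = 1.0647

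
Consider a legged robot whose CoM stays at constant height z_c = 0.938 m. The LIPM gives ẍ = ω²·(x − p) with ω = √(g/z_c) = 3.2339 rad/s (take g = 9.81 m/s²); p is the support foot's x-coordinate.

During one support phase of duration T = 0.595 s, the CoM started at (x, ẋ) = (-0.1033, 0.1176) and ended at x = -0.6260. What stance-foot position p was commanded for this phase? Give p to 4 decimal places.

p = 0.1548

ωT = 3.2339·0.595 = 1.924171; cosh(ωT) = 3.497731, sinh(ωT) = 3.351734
x(T) = p + (x₀−p)·cosh(ωT) + (ẋ₀/ω)·sinh(ωT) ⇒ p·(1 − cosh) = x(T) − x₀·cosh − (ẋ₀/ω)·sinh
numerator   = -0.6260 − (-0.1033)·3.497731 − (0.1176/3.2339)·3.351734 = -0.386569
denominator = 1 − 3.497731 = -2.497731
p = -0.386569 / -2.497731 = 0.1548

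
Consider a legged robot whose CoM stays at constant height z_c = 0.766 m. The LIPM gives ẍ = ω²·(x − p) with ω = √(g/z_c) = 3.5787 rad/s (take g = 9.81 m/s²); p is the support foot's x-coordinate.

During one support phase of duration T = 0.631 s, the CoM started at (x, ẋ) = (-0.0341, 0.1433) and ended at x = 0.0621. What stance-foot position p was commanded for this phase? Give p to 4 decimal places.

ωT = 3.5787·0.631 = 2.258160; cosh(ωT) = 4.835006, sinh(ωT) = 4.730463
x(T) = p + (x₀−p)·cosh(ωT) + (ẋ₀/ω)·sinh(ωT) ⇒ p·(1 − cosh) = x(T) − x₀·cosh − (ẋ₀/ω)·sinh
numerator   = 0.0621 − (-0.0341)·4.835006 − (0.1433/3.5787)·4.730463 = 0.037554
denominator = 1 − 4.835006 = -3.835006
p = 0.037554 / -3.835006 = -0.0098

p = -0.0098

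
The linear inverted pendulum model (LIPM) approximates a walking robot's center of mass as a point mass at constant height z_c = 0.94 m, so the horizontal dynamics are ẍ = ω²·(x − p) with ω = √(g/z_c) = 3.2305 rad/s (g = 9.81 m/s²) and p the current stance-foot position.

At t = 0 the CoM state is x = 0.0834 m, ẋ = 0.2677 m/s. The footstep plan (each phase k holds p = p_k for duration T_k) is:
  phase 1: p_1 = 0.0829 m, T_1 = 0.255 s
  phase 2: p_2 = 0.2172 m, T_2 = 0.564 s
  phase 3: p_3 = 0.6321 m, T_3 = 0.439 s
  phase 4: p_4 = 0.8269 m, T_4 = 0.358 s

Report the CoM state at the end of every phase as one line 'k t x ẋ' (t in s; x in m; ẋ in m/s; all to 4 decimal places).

phase 1: p=0.0829, T=0.255, ωT=0.823778, cosh=1.358932, sinh=0.920161; start (x,ẋ)=(0.083400, 0.267700) → end (x,ẋ)=(0.159830, 0.365272)
phase 2: p=0.2172, T=0.564, ωT=1.822002, cosh=3.172964, sinh=3.011263; start (x,ẋ)=(0.159830, 0.365272) → end (x,ẋ)=(0.375650, 0.600907)
phase 3: p=0.6321, T=0.439, ωT=1.418189, cosh=2.185894, sinh=1.943742; start (x,ẋ)=(0.375650, 0.600907) → end (x,ẋ)=(0.433084, -0.296798)
phase 4: p=0.8269, T=0.358, ωT=1.156519, cosh=1.746714, sinh=1.432135; start (x,ẋ)=(0.433084, -0.296798) → end (x,ẋ)=(0.007440, -2.340416)

1 0.2550 0.1598 0.3653
2 0.8190 0.3756 0.6009
3 1.2580 0.4331 -0.2968
4 1.6160 0.0074 -2.3404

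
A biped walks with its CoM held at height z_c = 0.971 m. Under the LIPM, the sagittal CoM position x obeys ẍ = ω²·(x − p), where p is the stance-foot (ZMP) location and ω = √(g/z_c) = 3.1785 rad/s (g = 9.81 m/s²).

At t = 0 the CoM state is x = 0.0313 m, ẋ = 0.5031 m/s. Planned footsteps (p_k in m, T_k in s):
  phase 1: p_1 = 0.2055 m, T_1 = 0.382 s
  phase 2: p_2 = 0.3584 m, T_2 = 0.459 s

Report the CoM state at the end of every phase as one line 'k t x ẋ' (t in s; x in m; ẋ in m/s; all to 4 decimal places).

1 0.3820 0.1293 0.0717
2 0.8410 -0.1150 -1.3187

phase 1: p=0.2055, T=0.382, ωT=1.214187, cosh=1.832253, sinh=1.535302; start (x,ẋ)=(0.031300, 0.503100) → end (x,ẋ)=(0.129332, 0.071718)
phase 2: p=0.3584, T=0.459, ωT=1.458932, cosh=2.266923, sinh=2.034438; start (x,ẋ)=(0.129332, 0.071718) → end (x,ẋ)=(-0.114974, -1.318677)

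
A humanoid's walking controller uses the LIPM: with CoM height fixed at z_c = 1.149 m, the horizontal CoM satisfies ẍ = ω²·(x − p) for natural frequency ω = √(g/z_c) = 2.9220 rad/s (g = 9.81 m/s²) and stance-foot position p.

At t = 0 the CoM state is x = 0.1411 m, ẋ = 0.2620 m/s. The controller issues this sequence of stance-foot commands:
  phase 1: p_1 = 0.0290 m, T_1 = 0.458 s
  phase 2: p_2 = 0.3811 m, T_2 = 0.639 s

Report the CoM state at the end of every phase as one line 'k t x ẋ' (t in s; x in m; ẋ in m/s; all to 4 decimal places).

phase 1: p=0.0290, T=0.458, ωT=1.338276, cosh=2.037381, sinh=1.775084; start (x,ẋ)=(0.141100, 0.262000) → end (x,ẋ)=(0.416553, 1.115234)
phase 2: p=0.3811, T=0.639, ωT=1.867158, cosh=3.312223, sinh=3.157660; start (x,ẋ)=(0.416553, 1.115234) → end (x,ẋ)=(1.703705, 4.021012)

1 0.4580 0.4166 1.1152
2 1.0970 1.7037 4.0210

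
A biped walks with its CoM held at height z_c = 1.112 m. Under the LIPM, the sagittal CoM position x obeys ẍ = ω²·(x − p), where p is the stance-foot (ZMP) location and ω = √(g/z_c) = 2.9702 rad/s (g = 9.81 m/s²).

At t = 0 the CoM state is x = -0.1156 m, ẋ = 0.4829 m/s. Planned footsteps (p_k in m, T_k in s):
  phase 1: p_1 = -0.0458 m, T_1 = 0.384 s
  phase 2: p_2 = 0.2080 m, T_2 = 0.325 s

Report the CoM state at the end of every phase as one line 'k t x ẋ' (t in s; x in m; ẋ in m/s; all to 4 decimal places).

phase 1: p=-0.0458, T=0.384, ωT=1.140557, cosh=1.724075, sinh=1.404434; start (x,ẋ)=(-0.115600, 0.482900) → end (x,ẋ)=(0.062195, 0.541389)
phase 2: p=0.2080, T=0.325, ωT=0.965315, cosh=1.503239, sinh=1.122376; start (x,ẋ)=(0.062195, 0.541389) → end (x,ẋ)=(0.193399, 0.327769)

1 0.3840 0.0622 0.5414
2 0.7090 0.1934 0.3278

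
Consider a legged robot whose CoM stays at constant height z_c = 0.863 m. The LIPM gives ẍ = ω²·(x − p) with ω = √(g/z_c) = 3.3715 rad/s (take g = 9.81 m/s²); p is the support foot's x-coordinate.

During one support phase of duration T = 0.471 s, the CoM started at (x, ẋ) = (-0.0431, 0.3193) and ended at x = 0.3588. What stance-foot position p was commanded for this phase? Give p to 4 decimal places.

p = -0.1592

ωT = 3.3715·0.471 = 1.587976; cosh(ωT) = 2.549087, sinh(ωT) = 2.344749
x(T) = p + (x₀−p)·cosh(ωT) + (ẋ₀/ω)·sinh(ωT) ⇒ p·(1 − cosh) = x(T) − x₀·cosh − (ẋ₀/ω)·sinh
numerator   = 0.3588 − (-0.0431)·2.549087 − (0.3193/3.3715)·2.344749 = 0.246605
denominator = 1 − 2.549087 = -1.549087
p = 0.246605 / -1.549087 = -0.1592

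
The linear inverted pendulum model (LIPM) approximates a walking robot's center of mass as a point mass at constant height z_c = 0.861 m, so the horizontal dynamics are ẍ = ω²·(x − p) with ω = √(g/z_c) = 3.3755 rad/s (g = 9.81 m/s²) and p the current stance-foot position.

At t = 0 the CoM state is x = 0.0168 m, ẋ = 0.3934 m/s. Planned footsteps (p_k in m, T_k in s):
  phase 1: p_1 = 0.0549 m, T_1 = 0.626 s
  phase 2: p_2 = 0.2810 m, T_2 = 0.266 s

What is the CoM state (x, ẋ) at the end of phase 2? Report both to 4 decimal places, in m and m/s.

phase 1: p=0.0549, T=0.626, ωT=2.113063, cosh=4.197206, sinh=4.076339; start (x,ẋ)=(0.016800, 0.393400) → end (x,ẋ)=(0.370066, 1.126937)
phase 2: p=0.2810, T=0.266, ωT=0.897883, cosh=1.430916, sinh=1.023485; start (x,ẋ)=(0.370066, 1.126937) → end (x,ẋ)=(0.750145, 1.920256)

x = 0.7501, ẋ = 1.9203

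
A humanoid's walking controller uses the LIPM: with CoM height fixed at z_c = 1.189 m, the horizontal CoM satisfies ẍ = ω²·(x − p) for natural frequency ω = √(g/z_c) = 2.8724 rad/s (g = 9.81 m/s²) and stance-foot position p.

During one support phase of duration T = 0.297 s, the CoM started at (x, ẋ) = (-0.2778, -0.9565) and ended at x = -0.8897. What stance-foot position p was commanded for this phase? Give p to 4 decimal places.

p = 0.4779

ωT = 2.8724·0.297 = 0.853103; cosh(ωT) = 1.386504, sinh(ωT) = 0.960413
x(T) = p + (x₀−p)·cosh(ωT) + (ẋ₀/ω)·sinh(ωT) ⇒ p·(1 − cosh) = x(T) − x₀·cosh − (ẋ₀/ω)·sinh
numerator   = -0.8897 − (-0.2778)·1.386504 − (-0.9565/2.8724)·0.960413 = -0.184715
denominator = 1 − 1.386504 = -0.386504
p = -0.184715 / -0.386504 = 0.4779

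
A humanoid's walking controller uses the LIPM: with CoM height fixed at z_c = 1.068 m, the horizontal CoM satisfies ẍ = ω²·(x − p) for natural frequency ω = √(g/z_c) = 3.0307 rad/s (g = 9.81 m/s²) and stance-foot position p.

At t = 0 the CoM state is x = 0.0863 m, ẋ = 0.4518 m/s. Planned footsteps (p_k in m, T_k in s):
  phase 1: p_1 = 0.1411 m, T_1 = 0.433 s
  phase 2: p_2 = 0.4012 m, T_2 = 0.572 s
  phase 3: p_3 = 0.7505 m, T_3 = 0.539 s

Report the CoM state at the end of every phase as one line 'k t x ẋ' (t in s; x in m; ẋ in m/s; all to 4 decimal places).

1 0.4330 0.2888 0.6138
2 1.0050 0.6284 0.8572
3 1.5440 1.1226 1.3674

phase 1: p=0.1411, T=0.433, ωT=1.312293, cosh=1.991942, sinh=1.722740; start (x,ẋ)=(0.086300, 0.451800) → end (x,ẋ)=(0.288758, 0.613843)
phase 2: p=0.4012, T=0.572, ωT=1.733560, cosh=2.918714, sinh=2.742059; start (x,ẋ)=(0.288758, 0.613843) → end (x,ẋ)=(0.628395, 0.857199)
phase 3: p=0.7505, T=0.539, ωT=1.633547, cosh=2.658624, sinh=2.463388; start (x,ẋ)=(0.628395, 0.857199) → end (x,ẋ)=(1.122611, 1.367361)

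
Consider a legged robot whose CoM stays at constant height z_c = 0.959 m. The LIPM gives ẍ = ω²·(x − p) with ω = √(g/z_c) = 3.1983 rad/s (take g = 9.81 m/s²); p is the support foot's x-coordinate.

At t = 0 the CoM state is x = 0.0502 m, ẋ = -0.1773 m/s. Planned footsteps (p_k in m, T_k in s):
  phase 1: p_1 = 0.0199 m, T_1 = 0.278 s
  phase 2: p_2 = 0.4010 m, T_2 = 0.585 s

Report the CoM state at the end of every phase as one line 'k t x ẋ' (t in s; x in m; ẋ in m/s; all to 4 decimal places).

phase 1: p=0.0199, T=0.278, ωT=0.889127, cosh=1.422010, sinh=1.010996; start (x,ẋ)=(0.050200, -0.177300) → end (x,ẋ)=(0.006942, -0.154148)
phase 2: p=0.4010, T=0.585, ωT=1.871005, cosh=3.324396, sinh=3.170427; start (x,ẋ)=(0.006942, -0.154148) → end (x,ẋ)=(-1.061811, -4.508193)

1 0.2780 0.0069 -0.1541
2 0.8630 -1.0618 -4.5082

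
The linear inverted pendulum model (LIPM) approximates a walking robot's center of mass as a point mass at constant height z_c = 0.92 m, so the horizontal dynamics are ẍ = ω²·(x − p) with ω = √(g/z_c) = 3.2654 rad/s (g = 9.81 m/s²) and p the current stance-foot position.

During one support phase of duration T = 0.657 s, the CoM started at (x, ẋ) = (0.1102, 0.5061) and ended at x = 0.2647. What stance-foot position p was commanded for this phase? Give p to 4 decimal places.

p = 0.2599

ωT = 3.2654·0.657 = 2.145368; cosh(ωT) = 4.331104, sinh(ωT) = 4.214079
x(T) = p + (x₀−p)·cosh(ωT) + (ẋ₀/ω)·sinh(ωT) ⇒ p·(1 − cosh) = x(T) − x₀·cosh − (ẋ₀/ω)·sinh
numerator   = 0.2647 − (0.1102)·4.331104 − (0.5061/3.2654)·4.214079 = -0.865722
denominator = 1 − 4.331104 = -3.331104
p = -0.865722 / -3.331104 = 0.2599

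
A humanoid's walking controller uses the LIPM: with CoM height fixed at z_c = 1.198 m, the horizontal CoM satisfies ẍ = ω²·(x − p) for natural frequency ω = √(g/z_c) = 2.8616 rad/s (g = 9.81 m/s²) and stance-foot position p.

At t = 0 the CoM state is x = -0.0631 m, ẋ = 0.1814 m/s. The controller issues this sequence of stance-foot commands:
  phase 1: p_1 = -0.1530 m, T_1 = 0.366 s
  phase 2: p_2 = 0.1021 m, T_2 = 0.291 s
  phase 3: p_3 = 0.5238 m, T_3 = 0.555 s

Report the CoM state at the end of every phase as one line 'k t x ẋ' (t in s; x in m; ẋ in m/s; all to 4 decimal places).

phase 1: p=-0.1530, T=0.366, ωT=1.047346, cosh=1.600472, sinh=1.249604; start (x,ẋ)=(-0.063100, 0.181400) → end (x,ẋ)=(0.070096, 0.611796)
phase 2: p=0.1021, T=0.291, ωT=0.832726, cosh=1.367220, sinh=0.932358; start (x,ẋ)=(0.070096, 0.611796) → end (x,ẋ)=(0.257677, 0.751073)
phase 3: p=0.5238, T=0.555, ωT=1.588188, cosh=2.549583, sinh=2.345288; start (x,ẋ)=(0.257677, 0.751073) → end (x,ẋ)=(0.460856, 0.128899)

1 0.3660 0.0701 0.6118
2 0.6570 0.2577 0.7511
3 1.2120 0.4609 0.1289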